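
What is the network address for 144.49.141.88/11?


IP:   10010000.00110001.10001101.01011000
Mask: 11111111.11100000.00000000.00000000
AND operation:
Net:  10010000.00100000.00000000.00000000
Network: 144.32.0.0/11


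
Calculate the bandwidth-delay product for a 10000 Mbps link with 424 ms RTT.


BDP = bandwidth * RTT
= 10000 Mbps * 424 ms
= 10000 * 1e6 * 424 / 1000 bits
= 4240000000 bits
= 530000000 bytes
= 517578.125 KB
BDP = 4240000000 bits (530000000 bytes)


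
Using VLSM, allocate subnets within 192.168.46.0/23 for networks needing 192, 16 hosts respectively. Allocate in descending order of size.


192 hosts -> /24 (254 usable): 192.168.46.0/24
16 hosts -> /27 (30 usable): 192.168.47.0/27
Allocation: 192.168.46.0/24 (192 hosts, 254 usable); 192.168.47.0/27 (16 hosts, 30 usable)


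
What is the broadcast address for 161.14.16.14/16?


Network: 161.14.0.0/16
Host bits = 16
Set all host bits to 1:
Broadcast: 161.14.255.255


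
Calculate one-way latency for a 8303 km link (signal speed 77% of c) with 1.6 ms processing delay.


Speed = 0.77 * 3e5 km/s = 231000 km/s
Propagation delay = 8303 / 231000 = 0.0359 s = 35.9437 ms
Processing delay = 1.6 ms
Total one-way latency = 37.5437 ms


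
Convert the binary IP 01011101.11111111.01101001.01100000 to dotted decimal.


01011101 = 93
11111111 = 255
01101001 = 105
01100000 = 96
IP: 93.255.105.96


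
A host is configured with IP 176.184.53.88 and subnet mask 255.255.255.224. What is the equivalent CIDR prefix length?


Binary: 11111111.11111111.11111111.11100000
Count leading 1s
Prefix: /27


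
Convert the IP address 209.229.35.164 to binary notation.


209 = 11010001
229 = 11100101
35 = 00100011
164 = 10100100
Binary: 11010001.11100101.00100011.10100100


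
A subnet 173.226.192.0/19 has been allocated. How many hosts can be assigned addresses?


Host bits = 32 - 19 = 13
Total addresses = 2^13 = 8192
Usable = total - 2 (network and broadcast)
Usable hosts: 8190


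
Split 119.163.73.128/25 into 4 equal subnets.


New prefix = 25 + 2 = 27
Each subnet has 32 addresses
  119.163.73.128/27
  119.163.73.160/27
  119.163.73.192/27
  119.163.73.224/27
Subnets: 119.163.73.128/27, 119.163.73.160/27, 119.163.73.192/27, 119.163.73.224/27


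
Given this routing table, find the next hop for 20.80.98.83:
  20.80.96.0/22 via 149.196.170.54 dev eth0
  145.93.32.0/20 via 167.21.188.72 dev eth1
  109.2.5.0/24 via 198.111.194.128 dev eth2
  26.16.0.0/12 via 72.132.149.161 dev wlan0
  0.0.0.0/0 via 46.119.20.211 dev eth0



Longest prefix match for 20.80.98.83:
  /22 20.80.96.0: MATCH
  /20 145.93.32.0: no
  /24 109.2.5.0: no
  /12 26.16.0.0: no
  /0 0.0.0.0: MATCH
Selected: next-hop 149.196.170.54 via eth0 (matched /22)


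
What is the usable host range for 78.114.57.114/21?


Network: 78.114.56.0
Broadcast: 78.114.63.255
First usable = network + 1
Last usable = broadcast - 1
Range: 78.114.56.1 to 78.114.63.254


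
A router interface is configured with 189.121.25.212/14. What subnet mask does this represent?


/14 means 14 network bits, 18 host bits
Binary: 11111111111111000000000000000000
Mask: 255.252.0.0


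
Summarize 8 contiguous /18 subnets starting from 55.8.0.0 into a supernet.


Original prefix: /18
Number of subnets: 8 = 2^3
New prefix = 18 - 3 = 15
Supernet: 55.8.0.0/15


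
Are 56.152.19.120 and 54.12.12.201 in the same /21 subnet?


Mask: 255.255.248.0
56.152.19.120 AND mask = 56.152.16.0
54.12.12.201 AND mask = 54.12.8.0
No, different subnets (56.152.16.0 vs 54.12.8.0)


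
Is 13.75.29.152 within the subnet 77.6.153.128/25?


Subnet network: 77.6.153.128
Test IP AND mask: 13.75.29.128
No, 13.75.29.152 is not in 77.6.153.128/25


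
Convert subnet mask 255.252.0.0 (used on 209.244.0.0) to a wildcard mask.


Subnet mask: 255.252.0.0
Wildcard = 255.255.255.255 - subnet mask
255 - 255 = 0
255 - 252 = 3
255 - 0 = 255
255 - 0 = 255
Wildcard: 0.3.255.255


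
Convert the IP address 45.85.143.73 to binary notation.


45 = 00101101
85 = 01010101
143 = 10001111
73 = 01001001
Binary: 00101101.01010101.10001111.01001001


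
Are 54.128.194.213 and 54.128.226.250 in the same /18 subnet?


Mask: 255.255.192.0
54.128.194.213 AND mask = 54.128.192.0
54.128.226.250 AND mask = 54.128.192.0
Yes, same subnet (54.128.192.0)


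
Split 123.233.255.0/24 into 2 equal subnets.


New prefix = 24 + 1 = 25
Each subnet has 128 addresses
  123.233.255.0/25
  123.233.255.128/25
Subnets: 123.233.255.0/25, 123.233.255.128/25


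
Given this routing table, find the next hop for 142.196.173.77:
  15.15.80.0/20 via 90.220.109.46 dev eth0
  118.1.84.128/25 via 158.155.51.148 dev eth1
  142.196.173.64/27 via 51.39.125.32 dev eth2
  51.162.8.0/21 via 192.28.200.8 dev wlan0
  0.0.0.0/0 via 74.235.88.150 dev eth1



Longest prefix match for 142.196.173.77:
  /20 15.15.80.0: no
  /25 118.1.84.128: no
  /27 142.196.173.64: MATCH
  /21 51.162.8.0: no
  /0 0.0.0.0: MATCH
Selected: next-hop 51.39.125.32 via eth2 (matched /27)


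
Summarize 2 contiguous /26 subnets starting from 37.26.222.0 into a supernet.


Original prefix: /26
Number of subnets: 2 = 2^1
New prefix = 26 - 1 = 25
Supernet: 37.26.222.0/25


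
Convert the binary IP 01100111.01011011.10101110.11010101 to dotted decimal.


01100111 = 103
01011011 = 91
10101110 = 174
11010101 = 213
IP: 103.91.174.213


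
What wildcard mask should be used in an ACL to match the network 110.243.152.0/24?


Subnet mask: 255.255.255.0
Wildcard = 255.255.255.255 - subnet mask
255 - 255 = 0
255 - 255 = 0
255 - 255 = 0
255 - 0 = 255
Wildcard: 0.0.0.255


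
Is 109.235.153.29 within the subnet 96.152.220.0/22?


Subnet network: 96.152.220.0
Test IP AND mask: 109.235.152.0
No, 109.235.153.29 is not in 96.152.220.0/22


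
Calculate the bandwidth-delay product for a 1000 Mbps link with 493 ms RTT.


BDP = bandwidth * RTT
= 1000 Mbps * 493 ms
= 1000 * 1e6 * 493 / 1000 bits
= 493000000 bits
= 61625000 bytes
= 60180.6641 KB
BDP = 493000000 bits (61625000 bytes)


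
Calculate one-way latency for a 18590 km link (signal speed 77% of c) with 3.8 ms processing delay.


Speed = 0.77 * 3e5 km/s = 231000 km/s
Propagation delay = 18590 / 231000 = 0.0805 s = 80.4762 ms
Processing delay = 3.8 ms
Total one-way latency = 84.2762 ms


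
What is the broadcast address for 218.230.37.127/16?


Network: 218.230.0.0/16
Host bits = 16
Set all host bits to 1:
Broadcast: 218.230.255.255


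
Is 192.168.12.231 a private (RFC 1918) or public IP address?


RFC 1918 private ranges:
  10.0.0.0/8 (10.0.0.0 - 10.255.255.255)
  172.16.0.0/12 (172.16.0.0 - 172.31.255.255)
  192.168.0.0/16 (192.168.0.0 - 192.168.255.255)
Private (in 192.168.0.0/16)


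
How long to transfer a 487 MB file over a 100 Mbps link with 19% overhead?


Effective throughput = 100 * (1 - 19/100) = 81 Mbps
File size in Mb = 487 * 8 = 3896 Mb
Time = 3896 / 81
Time = 48.0988 seconds


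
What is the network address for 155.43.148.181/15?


IP:   10011011.00101011.10010100.10110101
Mask: 11111111.11111110.00000000.00000000
AND operation:
Net:  10011011.00101010.00000000.00000000
Network: 155.42.0.0/15


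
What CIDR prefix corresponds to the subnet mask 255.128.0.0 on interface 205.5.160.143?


Binary: 11111111.10000000.00000000.00000000
Count leading 1s
Prefix: /9


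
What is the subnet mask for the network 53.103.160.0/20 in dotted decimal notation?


/20 means 20 network bits, 12 host bits
Binary: 11111111111111111111000000000000
Mask: 255.255.240.0


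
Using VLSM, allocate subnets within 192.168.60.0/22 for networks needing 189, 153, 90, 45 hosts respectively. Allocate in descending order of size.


189 hosts -> /24 (254 usable): 192.168.60.0/24
153 hosts -> /24 (254 usable): 192.168.61.0/24
90 hosts -> /25 (126 usable): 192.168.62.0/25
45 hosts -> /26 (62 usable): 192.168.62.128/26
Allocation: 192.168.60.0/24 (189 hosts, 254 usable); 192.168.61.0/24 (153 hosts, 254 usable); 192.168.62.0/25 (90 hosts, 126 usable); 192.168.62.128/26 (45 hosts, 62 usable)


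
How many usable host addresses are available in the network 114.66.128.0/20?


Host bits = 32 - 20 = 12
Total addresses = 2^12 = 4096
Usable = total - 2 (network and broadcast)
Usable hosts: 4094


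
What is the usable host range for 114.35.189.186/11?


Network: 114.32.0.0
Broadcast: 114.63.255.255
First usable = network + 1
Last usable = broadcast - 1
Range: 114.32.0.1 to 114.63.255.254


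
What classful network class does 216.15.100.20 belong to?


First octet: 216
Binary: 11011000
110xxxxx -> Class C (192-223)
Class C, default mask 255.255.255.0 (/24)


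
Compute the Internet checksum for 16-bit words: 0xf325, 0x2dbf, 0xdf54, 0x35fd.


Sum all words (with carry folding):
+ 0xf325 = 0xf325
+ 0x2dbf = 0x20e5
+ 0xdf54 = 0x003a
+ 0x35fd = 0x3637
One's complement: ~0x3637
Checksum = 0xc9c8


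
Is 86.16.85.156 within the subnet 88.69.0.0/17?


Subnet network: 88.69.0.0
Test IP AND mask: 86.16.0.0
No, 86.16.85.156 is not in 88.69.0.0/17


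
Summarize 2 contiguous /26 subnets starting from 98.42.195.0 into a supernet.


Original prefix: /26
Number of subnets: 2 = 2^1
New prefix = 26 - 1 = 25
Supernet: 98.42.195.0/25


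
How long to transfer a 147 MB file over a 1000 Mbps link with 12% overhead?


Effective throughput = 1000 * (1 - 12/100) = 880 Mbps
File size in Mb = 147 * 8 = 1176 Mb
Time = 1176 / 880
Time = 1.3364 seconds


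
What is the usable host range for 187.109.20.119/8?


Network: 187.0.0.0
Broadcast: 187.255.255.255
First usable = network + 1
Last usable = broadcast - 1
Range: 187.0.0.1 to 187.255.255.254


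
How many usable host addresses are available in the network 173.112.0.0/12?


Host bits = 32 - 12 = 20
Total addresses = 2^20 = 1048576
Usable = total - 2 (network and broadcast)
Usable hosts: 1048574


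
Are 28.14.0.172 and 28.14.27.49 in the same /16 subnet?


Mask: 255.255.0.0
28.14.0.172 AND mask = 28.14.0.0
28.14.27.49 AND mask = 28.14.0.0
Yes, same subnet (28.14.0.0)


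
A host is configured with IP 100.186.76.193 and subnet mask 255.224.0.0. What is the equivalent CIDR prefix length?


Binary: 11111111.11100000.00000000.00000000
Count leading 1s
Prefix: /11


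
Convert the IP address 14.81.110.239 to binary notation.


14 = 00001110
81 = 01010001
110 = 01101110
239 = 11101111
Binary: 00001110.01010001.01101110.11101111


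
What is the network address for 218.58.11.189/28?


IP:   11011010.00111010.00001011.10111101
Mask: 11111111.11111111.11111111.11110000
AND operation:
Net:  11011010.00111010.00001011.10110000
Network: 218.58.11.176/28


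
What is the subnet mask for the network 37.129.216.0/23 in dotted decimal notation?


/23 means 23 network bits, 9 host bits
Binary: 11111111111111111111111000000000
Mask: 255.255.254.0


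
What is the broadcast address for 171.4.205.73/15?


Network: 171.4.0.0/15
Host bits = 17
Set all host bits to 1:
Broadcast: 171.5.255.255


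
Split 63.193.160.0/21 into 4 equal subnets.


New prefix = 21 + 2 = 23
Each subnet has 512 addresses
  63.193.160.0/23
  63.193.162.0/23
  63.193.164.0/23
  63.193.166.0/23
Subnets: 63.193.160.0/23, 63.193.162.0/23, 63.193.164.0/23, 63.193.166.0/23


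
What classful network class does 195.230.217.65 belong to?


First octet: 195
Binary: 11000011
110xxxxx -> Class C (192-223)
Class C, default mask 255.255.255.0 (/24)


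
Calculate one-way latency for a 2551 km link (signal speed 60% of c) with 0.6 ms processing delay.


Speed = 0.6 * 3e5 km/s = 180000 km/s
Propagation delay = 2551 / 180000 = 0.0142 s = 14.1722 ms
Processing delay = 0.6 ms
Total one-way latency = 14.7722 ms


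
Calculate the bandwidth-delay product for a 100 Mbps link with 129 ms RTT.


BDP = bandwidth * RTT
= 100 Mbps * 129 ms
= 100 * 1e6 * 129 / 1000 bits
= 12900000 bits
= 1612500 bytes
= 1574.707 KB
BDP = 12900000 bits (1612500 bytes)


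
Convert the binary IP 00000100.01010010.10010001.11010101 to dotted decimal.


00000100 = 4
01010010 = 82
10010001 = 145
11010101 = 213
IP: 4.82.145.213


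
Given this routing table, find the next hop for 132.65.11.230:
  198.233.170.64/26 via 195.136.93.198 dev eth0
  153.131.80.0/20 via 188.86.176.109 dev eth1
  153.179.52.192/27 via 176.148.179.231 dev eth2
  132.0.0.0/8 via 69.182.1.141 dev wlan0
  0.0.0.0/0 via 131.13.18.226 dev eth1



Longest prefix match for 132.65.11.230:
  /26 198.233.170.64: no
  /20 153.131.80.0: no
  /27 153.179.52.192: no
  /8 132.0.0.0: MATCH
  /0 0.0.0.0: MATCH
Selected: next-hop 69.182.1.141 via wlan0 (matched /8)


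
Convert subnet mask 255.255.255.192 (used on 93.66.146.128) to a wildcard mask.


Subnet mask: 255.255.255.192
Wildcard = 255.255.255.255 - subnet mask
255 - 255 = 0
255 - 255 = 0
255 - 255 = 0
255 - 192 = 63
Wildcard: 0.0.0.63


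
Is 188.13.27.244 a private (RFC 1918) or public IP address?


RFC 1918 private ranges:
  10.0.0.0/8 (10.0.0.0 - 10.255.255.255)
  172.16.0.0/12 (172.16.0.0 - 172.31.255.255)
  192.168.0.0/16 (192.168.0.0 - 192.168.255.255)
Public (not in any RFC 1918 range)


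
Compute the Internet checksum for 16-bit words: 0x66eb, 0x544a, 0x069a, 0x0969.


Sum all words (with carry folding):
+ 0x66eb = 0x66eb
+ 0x544a = 0xbb35
+ 0x069a = 0xc1cf
+ 0x0969 = 0xcb38
One's complement: ~0xcb38
Checksum = 0x34c7


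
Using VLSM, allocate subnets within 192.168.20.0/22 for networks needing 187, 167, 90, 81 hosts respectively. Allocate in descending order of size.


187 hosts -> /24 (254 usable): 192.168.20.0/24
167 hosts -> /24 (254 usable): 192.168.21.0/24
90 hosts -> /25 (126 usable): 192.168.22.0/25
81 hosts -> /25 (126 usable): 192.168.22.128/25
Allocation: 192.168.20.0/24 (187 hosts, 254 usable); 192.168.21.0/24 (167 hosts, 254 usable); 192.168.22.0/25 (90 hosts, 126 usable); 192.168.22.128/25 (81 hosts, 126 usable)


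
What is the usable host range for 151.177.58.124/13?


Network: 151.176.0.0
Broadcast: 151.183.255.255
First usable = network + 1
Last usable = broadcast - 1
Range: 151.176.0.1 to 151.183.255.254


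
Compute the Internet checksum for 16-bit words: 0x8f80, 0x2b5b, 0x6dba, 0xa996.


Sum all words (with carry folding):
+ 0x8f80 = 0x8f80
+ 0x2b5b = 0xbadb
+ 0x6dba = 0x2896
+ 0xa996 = 0xd22c
One's complement: ~0xd22c
Checksum = 0x2dd3


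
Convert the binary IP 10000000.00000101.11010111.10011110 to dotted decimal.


10000000 = 128
00000101 = 5
11010111 = 215
10011110 = 158
IP: 128.5.215.158


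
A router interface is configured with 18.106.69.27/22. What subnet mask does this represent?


/22 means 22 network bits, 10 host bits
Binary: 11111111111111111111110000000000
Mask: 255.255.252.0


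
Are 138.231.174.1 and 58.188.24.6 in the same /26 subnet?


Mask: 255.255.255.192
138.231.174.1 AND mask = 138.231.174.0
58.188.24.6 AND mask = 58.188.24.0
No, different subnets (138.231.174.0 vs 58.188.24.0)


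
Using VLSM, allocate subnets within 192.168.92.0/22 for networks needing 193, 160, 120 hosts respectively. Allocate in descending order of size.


193 hosts -> /24 (254 usable): 192.168.92.0/24
160 hosts -> /24 (254 usable): 192.168.93.0/24
120 hosts -> /25 (126 usable): 192.168.94.0/25
Allocation: 192.168.92.0/24 (193 hosts, 254 usable); 192.168.93.0/24 (160 hosts, 254 usable); 192.168.94.0/25 (120 hosts, 126 usable)


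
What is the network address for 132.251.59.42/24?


IP:   10000100.11111011.00111011.00101010
Mask: 11111111.11111111.11111111.00000000
AND operation:
Net:  10000100.11111011.00111011.00000000
Network: 132.251.59.0/24


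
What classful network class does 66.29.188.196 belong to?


First octet: 66
Binary: 01000010
0xxxxxxx -> Class A (1-126)
Class A, default mask 255.0.0.0 (/8)


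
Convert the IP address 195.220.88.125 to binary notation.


195 = 11000011
220 = 11011100
88 = 01011000
125 = 01111101
Binary: 11000011.11011100.01011000.01111101


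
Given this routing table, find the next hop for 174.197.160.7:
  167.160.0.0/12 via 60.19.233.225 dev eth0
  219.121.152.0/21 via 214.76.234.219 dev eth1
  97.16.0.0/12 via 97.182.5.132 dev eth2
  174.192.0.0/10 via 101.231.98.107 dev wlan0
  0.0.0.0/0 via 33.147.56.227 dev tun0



Longest prefix match for 174.197.160.7:
  /12 167.160.0.0: no
  /21 219.121.152.0: no
  /12 97.16.0.0: no
  /10 174.192.0.0: MATCH
  /0 0.0.0.0: MATCH
Selected: next-hop 101.231.98.107 via wlan0 (matched /10)


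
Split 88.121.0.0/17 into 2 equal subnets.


New prefix = 17 + 1 = 18
Each subnet has 16384 addresses
  88.121.0.0/18
  88.121.64.0/18
Subnets: 88.121.0.0/18, 88.121.64.0/18


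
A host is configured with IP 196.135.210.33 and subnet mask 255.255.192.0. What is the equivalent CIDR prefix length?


Binary: 11111111.11111111.11000000.00000000
Count leading 1s
Prefix: /18


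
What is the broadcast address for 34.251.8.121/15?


Network: 34.250.0.0/15
Host bits = 17
Set all host bits to 1:
Broadcast: 34.251.255.255


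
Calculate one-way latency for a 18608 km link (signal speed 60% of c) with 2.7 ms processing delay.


Speed = 0.6 * 3e5 km/s = 180000 km/s
Propagation delay = 18608 / 180000 = 0.1034 s = 103.3778 ms
Processing delay = 2.7 ms
Total one-way latency = 106.0778 ms


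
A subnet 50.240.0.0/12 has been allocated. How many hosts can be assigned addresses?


Host bits = 32 - 12 = 20
Total addresses = 2^20 = 1048576
Usable = total - 2 (network and broadcast)
Usable hosts: 1048574


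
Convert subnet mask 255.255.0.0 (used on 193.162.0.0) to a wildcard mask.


Subnet mask: 255.255.0.0
Wildcard = 255.255.255.255 - subnet mask
255 - 255 = 0
255 - 255 = 0
255 - 0 = 255
255 - 0 = 255
Wildcard: 0.0.255.255


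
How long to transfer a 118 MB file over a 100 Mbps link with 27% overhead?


Effective throughput = 100 * (1 - 27/100) = 73 Mbps
File size in Mb = 118 * 8 = 944 Mb
Time = 944 / 73
Time = 12.9315 seconds


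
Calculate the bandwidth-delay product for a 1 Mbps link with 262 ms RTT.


BDP = bandwidth * RTT
= 1 Mbps * 262 ms
= 1 * 1e6 * 262 / 1000 bits
= 262000 bits
= 32750 bytes
= 31.9824 KB
BDP = 262000 bits (32750 bytes)


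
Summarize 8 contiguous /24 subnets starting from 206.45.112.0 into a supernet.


Original prefix: /24
Number of subnets: 8 = 2^3
New prefix = 24 - 3 = 21
Supernet: 206.45.112.0/21


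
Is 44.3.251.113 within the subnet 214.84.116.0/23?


Subnet network: 214.84.116.0
Test IP AND mask: 44.3.250.0
No, 44.3.251.113 is not in 214.84.116.0/23


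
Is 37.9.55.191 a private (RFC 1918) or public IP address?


RFC 1918 private ranges:
  10.0.0.0/8 (10.0.0.0 - 10.255.255.255)
  172.16.0.0/12 (172.16.0.0 - 172.31.255.255)
  192.168.0.0/16 (192.168.0.0 - 192.168.255.255)
Public (not in any RFC 1918 range)


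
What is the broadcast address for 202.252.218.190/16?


Network: 202.252.0.0/16
Host bits = 16
Set all host bits to 1:
Broadcast: 202.252.255.255


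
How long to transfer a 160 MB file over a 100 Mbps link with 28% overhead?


Effective throughput = 100 * (1 - 28/100) = 72 Mbps
File size in Mb = 160 * 8 = 1280 Mb
Time = 1280 / 72
Time = 17.7778 seconds


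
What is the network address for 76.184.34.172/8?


IP:   01001100.10111000.00100010.10101100
Mask: 11111111.00000000.00000000.00000000
AND operation:
Net:  01001100.00000000.00000000.00000000
Network: 76.0.0.0/8


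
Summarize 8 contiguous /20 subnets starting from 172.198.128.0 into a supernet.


Original prefix: /20
Number of subnets: 8 = 2^3
New prefix = 20 - 3 = 17
Supernet: 172.198.128.0/17


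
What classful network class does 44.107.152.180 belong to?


First octet: 44
Binary: 00101100
0xxxxxxx -> Class A (1-126)
Class A, default mask 255.0.0.0 (/8)


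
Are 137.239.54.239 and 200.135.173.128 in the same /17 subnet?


Mask: 255.255.128.0
137.239.54.239 AND mask = 137.239.0.0
200.135.173.128 AND mask = 200.135.128.0
No, different subnets (137.239.0.0 vs 200.135.128.0)


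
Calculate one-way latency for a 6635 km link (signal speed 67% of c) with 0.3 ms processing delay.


Speed = 0.67 * 3e5 km/s = 201000 km/s
Propagation delay = 6635 / 201000 = 0.033 s = 33.01 ms
Processing delay = 0.3 ms
Total one-way latency = 33.31 ms


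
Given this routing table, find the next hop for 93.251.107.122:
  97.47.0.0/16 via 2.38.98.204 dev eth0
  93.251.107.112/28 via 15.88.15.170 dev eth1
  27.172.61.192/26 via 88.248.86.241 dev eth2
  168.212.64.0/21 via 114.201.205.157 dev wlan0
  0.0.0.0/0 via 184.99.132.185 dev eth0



Longest prefix match for 93.251.107.122:
  /16 97.47.0.0: no
  /28 93.251.107.112: MATCH
  /26 27.172.61.192: no
  /21 168.212.64.0: no
  /0 0.0.0.0: MATCH
Selected: next-hop 15.88.15.170 via eth1 (matched /28)


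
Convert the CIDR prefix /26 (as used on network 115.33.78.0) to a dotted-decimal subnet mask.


/26 means 26 network bits, 6 host bits
Binary: 11111111111111111111111111000000
Mask: 255.255.255.192


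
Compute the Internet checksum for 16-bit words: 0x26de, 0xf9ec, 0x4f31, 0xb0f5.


Sum all words (with carry folding):
+ 0x26de = 0x26de
+ 0xf9ec = 0x20cb
+ 0x4f31 = 0x6ffc
+ 0xb0f5 = 0x20f2
One's complement: ~0x20f2
Checksum = 0xdf0d


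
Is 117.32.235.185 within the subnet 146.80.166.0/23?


Subnet network: 146.80.166.0
Test IP AND mask: 117.32.234.0
No, 117.32.235.185 is not in 146.80.166.0/23


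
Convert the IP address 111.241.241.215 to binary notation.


111 = 01101111
241 = 11110001
241 = 11110001
215 = 11010111
Binary: 01101111.11110001.11110001.11010111


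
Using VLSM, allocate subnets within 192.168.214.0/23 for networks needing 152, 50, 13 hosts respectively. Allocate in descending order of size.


152 hosts -> /24 (254 usable): 192.168.214.0/24
50 hosts -> /26 (62 usable): 192.168.215.0/26
13 hosts -> /28 (14 usable): 192.168.215.64/28
Allocation: 192.168.214.0/24 (152 hosts, 254 usable); 192.168.215.0/26 (50 hosts, 62 usable); 192.168.215.64/28 (13 hosts, 14 usable)


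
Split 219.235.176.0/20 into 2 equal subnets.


New prefix = 20 + 1 = 21
Each subnet has 2048 addresses
  219.235.176.0/21
  219.235.184.0/21
Subnets: 219.235.176.0/21, 219.235.184.0/21


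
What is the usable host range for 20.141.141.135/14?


Network: 20.140.0.0
Broadcast: 20.143.255.255
First usable = network + 1
Last usable = broadcast - 1
Range: 20.140.0.1 to 20.143.255.254


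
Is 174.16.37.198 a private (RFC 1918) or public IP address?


RFC 1918 private ranges:
  10.0.0.0/8 (10.0.0.0 - 10.255.255.255)
  172.16.0.0/12 (172.16.0.0 - 172.31.255.255)
  192.168.0.0/16 (192.168.0.0 - 192.168.255.255)
Public (not in any RFC 1918 range)


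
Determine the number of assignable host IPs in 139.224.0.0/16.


Host bits = 32 - 16 = 16
Total addresses = 2^16 = 65536
Usable = total - 2 (network and broadcast)
Usable hosts: 65534


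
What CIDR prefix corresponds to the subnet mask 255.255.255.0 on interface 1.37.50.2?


Binary: 11111111.11111111.11111111.00000000
Count leading 1s
Prefix: /24


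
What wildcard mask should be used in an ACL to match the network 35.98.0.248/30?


Subnet mask: 255.255.255.252
Wildcard = 255.255.255.255 - subnet mask
255 - 255 = 0
255 - 255 = 0
255 - 255 = 0
255 - 252 = 3
Wildcard: 0.0.0.3


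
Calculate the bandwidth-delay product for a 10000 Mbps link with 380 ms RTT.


BDP = bandwidth * RTT
= 10000 Mbps * 380 ms
= 10000 * 1e6 * 380 / 1000 bits
= 3800000000 bits
= 475000000 bytes
= 463867.1875 KB
BDP = 3800000000 bits (475000000 bytes)


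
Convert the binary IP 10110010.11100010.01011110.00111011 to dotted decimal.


10110010 = 178
11100010 = 226
01011110 = 94
00111011 = 59
IP: 178.226.94.59


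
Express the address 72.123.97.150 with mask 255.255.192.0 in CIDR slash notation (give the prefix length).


Binary: 11111111.11111111.11000000.00000000
Count leading 1s
Prefix: /18


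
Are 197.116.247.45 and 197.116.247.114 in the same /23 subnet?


Mask: 255.255.254.0
197.116.247.45 AND mask = 197.116.246.0
197.116.247.114 AND mask = 197.116.246.0
Yes, same subnet (197.116.246.0)


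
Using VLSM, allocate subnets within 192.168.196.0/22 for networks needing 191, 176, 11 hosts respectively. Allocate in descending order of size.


191 hosts -> /24 (254 usable): 192.168.196.0/24
176 hosts -> /24 (254 usable): 192.168.197.0/24
11 hosts -> /28 (14 usable): 192.168.198.0/28
Allocation: 192.168.196.0/24 (191 hosts, 254 usable); 192.168.197.0/24 (176 hosts, 254 usable); 192.168.198.0/28 (11 hosts, 14 usable)


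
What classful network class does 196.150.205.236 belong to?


First octet: 196
Binary: 11000100
110xxxxx -> Class C (192-223)
Class C, default mask 255.255.255.0 (/24)


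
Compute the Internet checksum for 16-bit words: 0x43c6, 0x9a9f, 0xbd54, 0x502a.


Sum all words (with carry folding):
+ 0x43c6 = 0x43c6
+ 0x9a9f = 0xde65
+ 0xbd54 = 0x9bba
+ 0x502a = 0xebe4
One's complement: ~0xebe4
Checksum = 0x141b


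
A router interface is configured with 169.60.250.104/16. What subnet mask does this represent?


/16 means 16 network bits, 16 host bits
Binary: 11111111111111110000000000000000
Mask: 255.255.0.0


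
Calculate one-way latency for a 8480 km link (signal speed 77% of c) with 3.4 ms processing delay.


Speed = 0.77 * 3e5 km/s = 231000 km/s
Propagation delay = 8480 / 231000 = 0.0367 s = 36.71 ms
Processing delay = 3.4 ms
Total one-way latency = 40.11 ms


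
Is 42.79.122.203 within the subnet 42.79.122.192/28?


Subnet network: 42.79.122.192
Test IP AND mask: 42.79.122.192
Yes, 42.79.122.203 is in 42.79.122.192/28


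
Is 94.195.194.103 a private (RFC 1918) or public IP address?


RFC 1918 private ranges:
  10.0.0.0/8 (10.0.0.0 - 10.255.255.255)
  172.16.0.0/12 (172.16.0.0 - 172.31.255.255)
  192.168.0.0/16 (192.168.0.0 - 192.168.255.255)
Public (not in any RFC 1918 range)


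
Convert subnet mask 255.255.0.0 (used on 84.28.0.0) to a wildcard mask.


Subnet mask: 255.255.0.0
Wildcard = 255.255.255.255 - subnet mask
255 - 255 = 0
255 - 255 = 0
255 - 0 = 255
255 - 0 = 255
Wildcard: 0.0.255.255


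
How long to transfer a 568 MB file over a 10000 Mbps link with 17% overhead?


Effective throughput = 10000 * (1 - 17/100) = 8300 Mbps
File size in Mb = 568 * 8 = 4544 Mb
Time = 4544 / 8300
Time = 0.5475 seconds


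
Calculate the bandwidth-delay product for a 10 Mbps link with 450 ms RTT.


BDP = bandwidth * RTT
= 10 Mbps * 450 ms
= 10 * 1e6 * 450 / 1000 bits
= 4500000 bits
= 562500 bytes
= 549.3164 KB
BDP = 4500000 bits (562500 bytes)


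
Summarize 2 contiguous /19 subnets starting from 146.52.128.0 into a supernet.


Original prefix: /19
Number of subnets: 2 = 2^1
New prefix = 19 - 1 = 18
Supernet: 146.52.128.0/18


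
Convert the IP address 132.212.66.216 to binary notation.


132 = 10000100
212 = 11010100
66 = 01000010
216 = 11011000
Binary: 10000100.11010100.01000010.11011000


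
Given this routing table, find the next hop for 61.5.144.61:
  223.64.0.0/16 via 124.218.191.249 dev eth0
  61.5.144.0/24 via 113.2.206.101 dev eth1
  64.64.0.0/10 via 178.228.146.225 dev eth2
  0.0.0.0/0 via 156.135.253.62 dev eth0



Longest prefix match for 61.5.144.61:
  /16 223.64.0.0: no
  /24 61.5.144.0: MATCH
  /10 64.64.0.0: no
  /0 0.0.0.0: MATCH
Selected: next-hop 113.2.206.101 via eth1 (matched /24)


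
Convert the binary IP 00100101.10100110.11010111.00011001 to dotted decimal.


00100101 = 37
10100110 = 166
11010111 = 215
00011001 = 25
IP: 37.166.215.25


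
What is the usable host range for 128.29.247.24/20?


Network: 128.29.240.0
Broadcast: 128.29.255.255
First usable = network + 1
Last usable = broadcast - 1
Range: 128.29.240.1 to 128.29.255.254


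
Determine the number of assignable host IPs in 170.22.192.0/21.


Host bits = 32 - 21 = 11
Total addresses = 2^11 = 2048
Usable = total - 2 (network and broadcast)
Usable hosts: 2046


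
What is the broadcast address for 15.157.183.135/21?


Network: 15.157.176.0/21
Host bits = 11
Set all host bits to 1:
Broadcast: 15.157.183.255


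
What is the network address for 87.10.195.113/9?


IP:   01010111.00001010.11000011.01110001
Mask: 11111111.10000000.00000000.00000000
AND operation:
Net:  01010111.00000000.00000000.00000000
Network: 87.0.0.0/9


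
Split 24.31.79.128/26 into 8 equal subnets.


New prefix = 26 + 3 = 29
Each subnet has 8 addresses
  24.31.79.128/29
  24.31.79.136/29
  24.31.79.144/29
  24.31.79.152/29
  24.31.79.160/29
  24.31.79.168/29
  24.31.79.176/29
  24.31.79.184/29
Subnets: 24.31.79.128/29, 24.31.79.136/29, 24.31.79.144/29, 24.31.79.152/29, 24.31.79.160/29, 24.31.79.168/29, 24.31.79.176/29, 24.31.79.184/29


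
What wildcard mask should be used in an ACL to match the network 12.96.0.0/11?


Subnet mask: 255.224.0.0
Wildcard = 255.255.255.255 - subnet mask
255 - 255 = 0
255 - 224 = 31
255 - 0 = 255
255 - 0 = 255
Wildcard: 0.31.255.255


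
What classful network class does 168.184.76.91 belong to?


First octet: 168
Binary: 10101000
10xxxxxx -> Class B (128-191)
Class B, default mask 255.255.0.0 (/16)


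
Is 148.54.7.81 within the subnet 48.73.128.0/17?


Subnet network: 48.73.128.0
Test IP AND mask: 148.54.0.0
No, 148.54.7.81 is not in 48.73.128.0/17


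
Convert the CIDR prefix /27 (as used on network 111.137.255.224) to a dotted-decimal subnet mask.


/27 means 27 network bits, 5 host bits
Binary: 11111111111111111111111111100000
Mask: 255.255.255.224


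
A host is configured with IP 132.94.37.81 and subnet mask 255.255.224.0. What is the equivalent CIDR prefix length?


Binary: 11111111.11111111.11100000.00000000
Count leading 1s
Prefix: /19


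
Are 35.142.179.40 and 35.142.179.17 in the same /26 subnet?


Mask: 255.255.255.192
35.142.179.40 AND mask = 35.142.179.0
35.142.179.17 AND mask = 35.142.179.0
Yes, same subnet (35.142.179.0)


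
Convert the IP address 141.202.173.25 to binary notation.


141 = 10001101
202 = 11001010
173 = 10101101
25 = 00011001
Binary: 10001101.11001010.10101101.00011001


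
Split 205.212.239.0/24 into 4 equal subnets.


New prefix = 24 + 2 = 26
Each subnet has 64 addresses
  205.212.239.0/26
  205.212.239.64/26
  205.212.239.128/26
  205.212.239.192/26
Subnets: 205.212.239.0/26, 205.212.239.64/26, 205.212.239.128/26, 205.212.239.192/26


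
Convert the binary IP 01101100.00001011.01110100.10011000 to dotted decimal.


01101100 = 108
00001011 = 11
01110100 = 116
10011000 = 152
IP: 108.11.116.152


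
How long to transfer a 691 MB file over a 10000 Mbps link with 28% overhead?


Effective throughput = 10000 * (1 - 28/100) = 7200 Mbps
File size in Mb = 691 * 8 = 5528 Mb
Time = 5528 / 7200
Time = 0.7678 seconds


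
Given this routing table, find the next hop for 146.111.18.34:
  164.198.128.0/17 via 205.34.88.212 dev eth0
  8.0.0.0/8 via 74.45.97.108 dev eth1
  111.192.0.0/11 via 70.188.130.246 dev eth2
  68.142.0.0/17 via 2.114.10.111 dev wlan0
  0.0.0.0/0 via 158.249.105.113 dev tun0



Longest prefix match for 146.111.18.34:
  /17 164.198.128.0: no
  /8 8.0.0.0: no
  /11 111.192.0.0: no
  /17 68.142.0.0: no
  /0 0.0.0.0: MATCH
Selected: next-hop 158.249.105.113 via tun0 (matched /0)


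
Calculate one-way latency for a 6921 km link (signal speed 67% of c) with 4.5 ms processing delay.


Speed = 0.67 * 3e5 km/s = 201000 km/s
Propagation delay = 6921 / 201000 = 0.0344 s = 34.4328 ms
Processing delay = 4.5 ms
Total one-way latency = 38.9328 ms


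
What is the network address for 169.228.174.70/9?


IP:   10101001.11100100.10101110.01000110
Mask: 11111111.10000000.00000000.00000000
AND operation:
Net:  10101001.10000000.00000000.00000000
Network: 169.128.0.0/9


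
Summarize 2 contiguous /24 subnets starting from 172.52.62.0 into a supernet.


Original prefix: /24
Number of subnets: 2 = 2^1
New prefix = 24 - 1 = 23
Supernet: 172.52.62.0/23


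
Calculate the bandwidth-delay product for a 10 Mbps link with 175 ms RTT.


BDP = bandwidth * RTT
= 10 Mbps * 175 ms
= 10 * 1e6 * 175 / 1000 bits
= 1750000 bits
= 218750 bytes
= 213.623 KB
BDP = 1750000 bits (218750 bytes)


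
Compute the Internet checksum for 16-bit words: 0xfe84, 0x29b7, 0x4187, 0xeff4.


Sum all words (with carry folding):
+ 0xfe84 = 0xfe84
+ 0x29b7 = 0x283c
+ 0x4187 = 0x69c3
+ 0xeff4 = 0x59b8
One's complement: ~0x59b8
Checksum = 0xa647


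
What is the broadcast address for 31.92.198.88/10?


Network: 31.64.0.0/10
Host bits = 22
Set all host bits to 1:
Broadcast: 31.127.255.255


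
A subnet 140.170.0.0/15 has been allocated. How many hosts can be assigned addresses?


Host bits = 32 - 15 = 17
Total addresses = 2^17 = 131072
Usable = total - 2 (network and broadcast)
Usable hosts: 131070


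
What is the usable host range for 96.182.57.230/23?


Network: 96.182.56.0
Broadcast: 96.182.57.255
First usable = network + 1
Last usable = broadcast - 1
Range: 96.182.56.1 to 96.182.57.254


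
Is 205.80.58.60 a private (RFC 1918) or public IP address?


RFC 1918 private ranges:
  10.0.0.0/8 (10.0.0.0 - 10.255.255.255)
  172.16.0.0/12 (172.16.0.0 - 172.31.255.255)
  192.168.0.0/16 (192.168.0.0 - 192.168.255.255)
Public (not in any RFC 1918 range)


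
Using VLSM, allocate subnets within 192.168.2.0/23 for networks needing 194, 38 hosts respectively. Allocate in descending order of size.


194 hosts -> /24 (254 usable): 192.168.2.0/24
38 hosts -> /26 (62 usable): 192.168.3.0/26
Allocation: 192.168.2.0/24 (194 hosts, 254 usable); 192.168.3.0/26 (38 hosts, 62 usable)


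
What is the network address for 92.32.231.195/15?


IP:   01011100.00100000.11100111.11000011
Mask: 11111111.11111110.00000000.00000000
AND operation:
Net:  01011100.00100000.00000000.00000000
Network: 92.32.0.0/15


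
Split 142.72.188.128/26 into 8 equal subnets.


New prefix = 26 + 3 = 29
Each subnet has 8 addresses
  142.72.188.128/29
  142.72.188.136/29
  142.72.188.144/29
  142.72.188.152/29
  142.72.188.160/29
  142.72.188.168/29
  142.72.188.176/29
  142.72.188.184/29
Subnets: 142.72.188.128/29, 142.72.188.136/29, 142.72.188.144/29, 142.72.188.152/29, 142.72.188.160/29, 142.72.188.168/29, 142.72.188.176/29, 142.72.188.184/29


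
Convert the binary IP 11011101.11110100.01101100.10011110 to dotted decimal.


11011101 = 221
11110100 = 244
01101100 = 108
10011110 = 158
IP: 221.244.108.158


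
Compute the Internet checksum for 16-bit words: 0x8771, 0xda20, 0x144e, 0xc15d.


Sum all words (with carry folding):
+ 0x8771 = 0x8771
+ 0xda20 = 0x6192
+ 0x144e = 0x75e0
+ 0xc15d = 0x373e
One's complement: ~0x373e
Checksum = 0xc8c1


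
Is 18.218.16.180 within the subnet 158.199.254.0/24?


Subnet network: 158.199.254.0
Test IP AND mask: 18.218.16.0
No, 18.218.16.180 is not in 158.199.254.0/24


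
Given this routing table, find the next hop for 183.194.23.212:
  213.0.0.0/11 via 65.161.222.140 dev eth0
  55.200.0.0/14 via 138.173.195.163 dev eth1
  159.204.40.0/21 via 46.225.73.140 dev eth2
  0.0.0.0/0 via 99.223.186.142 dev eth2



Longest prefix match for 183.194.23.212:
  /11 213.0.0.0: no
  /14 55.200.0.0: no
  /21 159.204.40.0: no
  /0 0.0.0.0: MATCH
Selected: next-hop 99.223.186.142 via eth2 (matched /0)


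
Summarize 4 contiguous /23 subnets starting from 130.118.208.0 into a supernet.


Original prefix: /23
Number of subnets: 4 = 2^2
New prefix = 23 - 2 = 21
Supernet: 130.118.208.0/21


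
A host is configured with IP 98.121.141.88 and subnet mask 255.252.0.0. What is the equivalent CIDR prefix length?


Binary: 11111111.11111100.00000000.00000000
Count leading 1s
Prefix: /14


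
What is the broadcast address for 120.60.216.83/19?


Network: 120.60.192.0/19
Host bits = 13
Set all host bits to 1:
Broadcast: 120.60.223.255


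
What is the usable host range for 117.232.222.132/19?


Network: 117.232.192.0
Broadcast: 117.232.223.255
First usable = network + 1
Last usable = broadcast - 1
Range: 117.232.192.1 to 117.232.223.254


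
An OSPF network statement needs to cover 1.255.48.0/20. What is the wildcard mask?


Subnet mask: 255.255.240.0
Wildcard = 255.255.255.255 - subnet mask
255 - 255 = 0
255 - 255 = 0
255 - 240 = 15
255 - 0 = 255
Wildcard: 0.0.15.255


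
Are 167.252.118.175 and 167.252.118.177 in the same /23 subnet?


Mask: 255.255.254.0
167.252.118.175 AND mask = 167.252.118.0
167.252.118.177 AND mask = 167.252.118.0
Yes, same subnet (167.252.118.0)


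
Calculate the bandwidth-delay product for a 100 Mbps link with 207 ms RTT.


BDP = bandwidth * RTT
= 100 Mbps * 207 ms
= 100 * 1e6 * 207 / 1000 bits
= 20700000 bits
= 2587500 bytes
= 2526.8555 KB
BDP = 20700000 bits (2587500 bytes)


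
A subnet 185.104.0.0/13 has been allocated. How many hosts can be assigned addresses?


Host bits = 32 - 13 = 19
Total addresses = 2^19 = 524288
Usable = total - 2 (network and broadcast)
Usable hosts: 524286


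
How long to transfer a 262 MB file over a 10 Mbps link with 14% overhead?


Effective throughput = 10 * (1 - 14/100) = 8.6 Mbps
File size in Mb = 262 * 8 = 2096 Mb
Time = 2096 / 8.6
Time = 243.7209 seconds


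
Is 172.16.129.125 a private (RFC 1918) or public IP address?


RFC 1918 private ranges:
  10.0.0.0/8 (10.0.0.0 - 10.255.255.255)
  172.16.0.0/12 (172.16.0.0 - 172.31.255.255)
  192.168.0.0/16 (192.168.0.0 - 192.168.255.255)
Private (in 172.16.0.0/12)


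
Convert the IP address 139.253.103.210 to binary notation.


139 = 10001011
253 = 11111101
103 = 01100111
210 = 11010010
Binary: 10001011.11111101.01100111.11010010


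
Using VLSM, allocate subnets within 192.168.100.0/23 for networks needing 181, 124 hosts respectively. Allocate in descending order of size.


181 hosts -> /24 (254 usable): 192.168.100.0/24
124 hosts -> /25 (126 usable): 192.168.101.0/25
Allocation: 192.168.100.0/24 (181 hosts, 254 usable); 192.168.101.0/25 (124 hosts, 126 usable)


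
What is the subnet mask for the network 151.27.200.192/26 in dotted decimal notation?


/26 means 26 network bits, 6 host bits
Binary: 11111111111111111111111111000000
Mask: 255.255.255.192


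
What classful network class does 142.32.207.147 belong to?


First octet: 142
Binary: 10001110
10xxxxxx -> Class B (128-191)
Class B, default mask 255.255.0.0 (/16)


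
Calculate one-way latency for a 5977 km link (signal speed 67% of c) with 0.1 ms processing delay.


Speed = 0.67 * 3e5 km/s = 201000 km/s
Propagation delay = 5977 / 201000 = 0.0297 s = 29.7363 ms
Processing delay = 0.1 ms
Total one-way latency = 29.8363 ms


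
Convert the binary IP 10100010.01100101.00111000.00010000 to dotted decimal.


10100010 = 162
01100101 = 101
00111000 = 56
00010000 = 16
IP: 162.101.56.16


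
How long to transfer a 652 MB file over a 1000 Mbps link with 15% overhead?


Effective throughput = 1000 * (1 - 15/100) = 850 Mbps
File size in Mb = 652 * 8 = 5216 Mb
Time = 5216 / 850
Time = 6.1365 seconds


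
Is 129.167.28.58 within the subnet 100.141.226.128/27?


Subnet network: 100.141.226.128
Test IP AND mask: 129.167.28.32
No, 129.167.28.58 is not in 100.141.226.128/27


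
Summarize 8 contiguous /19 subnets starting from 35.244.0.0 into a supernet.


Original prefix: /19
Number of subnets: 8 = 2^3
New prefix = 19 - 3 = 16
Supernet: 35.244.0.0/16


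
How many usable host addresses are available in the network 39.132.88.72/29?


Host bits = 32 - 29 = 3
Total addresses = 2^3 = 8
Usable = total - 2 (network and broadcast)
Usable hosts: 6


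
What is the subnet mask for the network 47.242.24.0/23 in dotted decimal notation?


/23 means 23 network bits, 9 host bits
Binary: 11111111111111111111111000000000
Mask: 255.255.254.0


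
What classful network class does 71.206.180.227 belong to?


First octet: 71
Binary: 01000111
0xxxxxxx -> Class A (1-126)
Class A, default mask 255.0.0.0 (/8)
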